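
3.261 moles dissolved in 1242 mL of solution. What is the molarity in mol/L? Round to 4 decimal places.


Convert volume to liters: V_L = V_mL / 1000.
V_L = 1242 / 1000 = 1.242 L
M = n / V_L = 3.261 / 1.242
M = 2.62560386 mol/L, rounded to 4 dp:

2.6256 mol/L


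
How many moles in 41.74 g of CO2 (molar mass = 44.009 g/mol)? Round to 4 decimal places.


n = mass / M
n = 41.74 / 44.009
n = 0.94844236 mol, rounded to 4 dp:

0.9484 mol


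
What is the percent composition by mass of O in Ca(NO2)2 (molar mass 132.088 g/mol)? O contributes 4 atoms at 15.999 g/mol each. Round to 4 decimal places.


pct = 100 * (n_elem * M_elem) / M_total
mass_contribution = 4 * 15.999 = 63.996 g/mol
pct = 100 * 63.996 / 132.088
pct = 48.4495185 %, rounded to 4 dp:

48.4495 %


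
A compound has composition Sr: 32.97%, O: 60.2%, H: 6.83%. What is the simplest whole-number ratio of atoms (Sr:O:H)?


Assume 100 g of compound, divide each mass% by atomic mass to get moles, then normalize by the smallest to get a raw atom ratio.
Moles per 100 g: Sr: 32.97/87.62 = 0.3763, O: 60.2/15.999 = 3.7627, H: 6.83/1.008 = 6.7758
Raw ratio (divide by min = 0.3763): Sr: 1.0, O: 10.0, H: 18.007
Multiply by 1 to clear fractions: Sr: 1.0 ~= 1, O: 10.0 ~= 10, H: 18.007 ~= 18
Reduce by GCD to get the simplest whole-number ratio:

1:10:18


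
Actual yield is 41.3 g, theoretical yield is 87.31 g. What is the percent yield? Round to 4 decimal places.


% yield = 100 * actual / theoretical
% yield = 100 * 41.3 / 87.31
% yield = 47.30271447 %, rounded to 4 dp:

47.3027 %


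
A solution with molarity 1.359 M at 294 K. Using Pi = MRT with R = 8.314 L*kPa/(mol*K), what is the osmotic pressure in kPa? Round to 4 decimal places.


Osmotic pressure (van't Hoff): Pi = M*R*T.
RT = 8.314 * 294 = 2444.316
Pi = 1.359 * 2444.316
Pi = 3321.825444 kPa, rounded to 4 dp:

3321.8254 kPa


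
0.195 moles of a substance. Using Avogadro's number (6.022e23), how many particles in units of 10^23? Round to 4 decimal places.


N = n * NA, then divide by 1e23 for the requested units.
N / 1e23 = n * 6.022
N / 1e23 = 0.195 * 6.022
N / 1e23 = 1.17429, rounded to 4 dp:

1.1743


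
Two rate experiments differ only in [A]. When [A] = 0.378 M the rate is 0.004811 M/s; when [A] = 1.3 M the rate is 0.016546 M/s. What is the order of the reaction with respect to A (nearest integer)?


Rate is proportional to [A]^n, so rate2/rate1 = ([A]2/[A]1)^n. Take logs to solve for n.
rate2/rate1 = 0.016546 / 0.004811 = 3.4392
[A]2/[A]1 = 1.3 / 0.378 = 3.4392
n = ln(3.4392) / ln(3.4392) = 1.0
Nearest integer order:

1


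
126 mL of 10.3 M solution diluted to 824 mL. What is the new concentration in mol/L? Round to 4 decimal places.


Dilution: M1*V1 = M2*V2, solve for M2.
M2 = M1*V1 / V2
M2 = 10.3 * 126 / 824
M2 = 1297.8 / 824
M2 = 1.575 mol/L, rounded to 4 dp:

1.5750 mol/L


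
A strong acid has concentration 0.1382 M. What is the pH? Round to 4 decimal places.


A strong acid dissociates completely, so [H+] equals the given concentration.
pH = -log10([H+]) = -log10(0.1382)
pH = 0.85949196, rounded to 4 dp:

0.8595


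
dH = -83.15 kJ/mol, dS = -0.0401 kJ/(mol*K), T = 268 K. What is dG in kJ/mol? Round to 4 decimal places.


Gibbs: dG = dH - T*dS (consistent units, dS already in kJ/(mol*K)).
T*dS = 268 * -0.0401 = -10.7468
dG = -83.15 - (-10.7468)
dG = -72.4032 kJ/mol, rounded to 4 dp:

-72.4032 kJ/mol


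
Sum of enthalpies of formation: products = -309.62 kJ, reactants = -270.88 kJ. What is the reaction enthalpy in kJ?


dH_rxn = sum(dH_f products) - sum(dH_f reactants)
dH_rxn = -309.62 - (-270.88)
dH_rxn = -38.74 kJ:

-38.74 kJ


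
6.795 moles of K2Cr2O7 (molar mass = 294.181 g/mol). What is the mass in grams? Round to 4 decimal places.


mass = n * M
mass = 6.795 * 294.181
mass = 1998.959895 g, rounded to 4 dp:

1998.9599 g


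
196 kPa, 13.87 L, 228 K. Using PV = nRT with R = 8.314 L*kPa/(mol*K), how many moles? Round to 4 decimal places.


PV = nRT, solve for n = PV / (RT).
PV = 196 * 13.87 = 2718.52
RT = 8.314 * 228 = 1895.592
n = 2718.52 / 1895.592
n = 1.43412718 mol, rounded to 4 dp:

1.4341 mol


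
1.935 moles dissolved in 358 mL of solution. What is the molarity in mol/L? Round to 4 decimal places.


Convert volume to liters: V_L = V_mL / 1000.
V_L = 358 / 1000 = 0.358 L
M = n / V_L = 1.935 / 0.358
M = 5.40502793 mol/L, rounded to 4 dp:

5.4050 mol/L


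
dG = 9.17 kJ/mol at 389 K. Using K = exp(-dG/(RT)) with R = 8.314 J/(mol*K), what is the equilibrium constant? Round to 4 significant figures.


dG is in kJ/mol; multiply by 1000 to match R in J/(mol*K).
RT = 8.314 * 389 = 3234.146 J/mol
exponent = -dG*1000 / (RT) = -(9.17*1000) / 3234.146 = -2.83536983
K = exp(-2.83536983)
K = 0.058696814, rounded to 4 significant figures:

0.05870


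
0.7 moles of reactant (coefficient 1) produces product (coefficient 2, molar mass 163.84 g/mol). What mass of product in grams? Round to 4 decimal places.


Use the coefficient ratio to convert reactant moles to product moles, then multiply by the product's molar mass.
moles_P = moles_R * (coeff_P / coeff_R) = 0.7 * (2/1) = 1.4
mass_P = moles_P * M_P = 1.4 * 163.84
mass_P = 229.376 g, rounded to 4 dp:

229.3760 g


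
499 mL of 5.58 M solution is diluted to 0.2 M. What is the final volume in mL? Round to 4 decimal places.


Dilution: M1*V1 = M2*V2, solve for V2.
V2 = M1*V1 / M2
V2 = 5.58 * 499 / 0.2
V2 = 2784.42 / 0.2
V2 = 13922.1 mL, rounded to 4 dp:

13922.1000 mL


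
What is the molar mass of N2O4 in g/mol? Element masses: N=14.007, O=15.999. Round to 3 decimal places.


M = sum(count * atomic_mass) over atoms.
M = 2*14.007 + 4*15.999
M = 28.014 + 63.996
M = 92.01 g/mol, rounded to 3 dp:

92.010 g/mol


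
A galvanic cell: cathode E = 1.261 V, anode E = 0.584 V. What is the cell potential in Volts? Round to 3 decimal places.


Standard cell potential: E_cell = E_cathode - E_anode.
E_cell = 1.261 - (0.584)
E_cell = 0.677 V, rounded to 3 dp:

0.677 V


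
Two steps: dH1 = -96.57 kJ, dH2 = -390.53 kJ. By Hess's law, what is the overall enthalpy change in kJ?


Hess's law: enthalpy is a state function, so add the step enthalpies.
dH_total = dH1 + dH2 = -96.57 + (-390.53)
dH_total = -487.1 kJ:

-487.10 kJ


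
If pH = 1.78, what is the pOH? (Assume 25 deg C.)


At 25 deg C, pH + pOH = 14.
pOH = 14 - pH = 14 - 1.78
pOH = 12.22:

12.22


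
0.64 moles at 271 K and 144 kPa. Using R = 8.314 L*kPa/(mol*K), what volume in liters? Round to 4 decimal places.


PV = nRT, solve for V = nRT / P.
nRT = 0.64 * 8.314 * 271 = 1441.9802
V = 1441.9802 / 144
V = 10.01375139 L, rounded to 4 dp:

10.0138 L


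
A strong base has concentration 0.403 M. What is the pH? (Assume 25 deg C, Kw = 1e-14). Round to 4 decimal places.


A strong base dissociates completely, so [OH-] equals the given concentration.
pOH = -log10([OH-]) = -log10(0.403) = 0.394695
pH = 14 - pOH = 14 - 0.394695
pH = 13.605305, rounded to 4 dp:

13.6053


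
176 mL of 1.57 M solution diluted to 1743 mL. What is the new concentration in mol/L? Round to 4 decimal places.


Dilution: M1*V1 = M2*V2, solve for M2.
M2 = M1*V1 / V2
M2 = 1.57 * 176 / 1743
M2 = 276.32 / 1743
M2 = 0.15853127 mol/L, rounded to 4 dp:

0.1585 mol/L


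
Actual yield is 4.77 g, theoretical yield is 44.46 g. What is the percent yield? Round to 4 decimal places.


% yield = 100 * actual / theoretical
% yield = 100 * 4.77 / 44.46
% yield = 10.72874494 %, rounded to 4 dp:

10.7287 %


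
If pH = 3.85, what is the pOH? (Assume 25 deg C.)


At 25 deg C, pH + pOH = 14.
pOH = 14 - pH = 14 - 3.85
pOH = 10.15:

10.15


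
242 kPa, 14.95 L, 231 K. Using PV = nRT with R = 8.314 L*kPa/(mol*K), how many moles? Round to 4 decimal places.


PV = nRT, solve for n = PV / (RT).
PV = 242 * 14.95 = 3617.9
RT = 8.314 * 231 = 1920.534
n = 3617.9 / 1920.534
n = 1.88379899 mol, rounded to 4 dp:

1.8838 mol


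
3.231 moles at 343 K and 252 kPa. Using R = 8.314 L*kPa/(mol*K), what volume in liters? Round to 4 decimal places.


PV = nRT, solve for V = nRT / P.
nRT = 3.231 * 8.314 * 343 = 9213.8492
V = 9213.8492 / 252
V = 36.56289365 L, rounded to 4 dp:

36.5629 L


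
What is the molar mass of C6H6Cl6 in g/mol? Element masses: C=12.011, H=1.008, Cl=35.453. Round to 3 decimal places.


M = sum(count * atomic_mass) over atoms.
M = 6*12.011 + 6*1.008 + 6*35.453
M = 72.066 + 6.048 + 212.718
M = 290.832 g/mol, rounded to 3 dp:

290.832 g/mol


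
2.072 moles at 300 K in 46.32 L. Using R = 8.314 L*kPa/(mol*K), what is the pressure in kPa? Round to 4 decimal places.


PV = nRT, solve for P = nRT / V.
nRT = 2.072 * 8.314 * 300 = 5167.9824
P = 5167.9824 / 46.32
P = 111.57129534 kPa, rounded to 4 dp:

111.5713 kPa


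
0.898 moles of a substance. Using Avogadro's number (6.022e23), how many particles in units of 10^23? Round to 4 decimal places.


N = n * NA, then divide by 1e23 for the requested units.
N / 1e23 = n * 6.022
N / 1e23 = 0.898 * 6.022
N / 1e23 = 5.407756, rounded to 4 dp:

5.4078


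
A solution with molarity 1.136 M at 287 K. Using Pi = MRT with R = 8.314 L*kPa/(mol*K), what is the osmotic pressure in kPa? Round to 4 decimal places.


Osmotic pressure (van't Hoff): Pi = M*R*T.
RT = 8.314 * 287 = 2386.118
Pi = 1.136 * 2386.118
Pi = 2710.630048 kPa, rounded to 4 dp:

2710.6300 kPa


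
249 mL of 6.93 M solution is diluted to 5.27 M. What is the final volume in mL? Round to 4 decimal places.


Dilution: M1*V1 = M2*V2, solve for V2.
V2 = M1*V1 / M2
V2 = 6.93 * 249 / 5.27
V2 = 1725.57 / 5.27
V2 = 327.43263757 mL, rounded to 4 dp:

327.4326 mL


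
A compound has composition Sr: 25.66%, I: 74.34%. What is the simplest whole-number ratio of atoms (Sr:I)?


Assume 100 g of compound, divide each mass% by atomic mass to get moles, then normalize by the smallest to get a raw atom ratio.
Moles per 100 g: Sr: 25.66/87.62 = 0.2929, I: 74.34/126.904 = 0.5858
Raw ratio (divide by min = 0.2929): Sr: 1.0, I: 2.0
Multiply by 1 to clear fractions: Sr: 1.0 ~= 1, I: 2.0 ~= 2
Reduce by GCD to get the simplest whole-number ratio:

1:2


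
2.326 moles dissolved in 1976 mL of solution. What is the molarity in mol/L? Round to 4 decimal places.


Convert volume to liters: V_L = V_mL / 1000.
V_L = 1976 / 1000 = 1.976 L
M = n / V_L = 2.326 / 1.976
M = 1.17712551 mol/L, rounded to 4 dp:

1.1771 mol/L


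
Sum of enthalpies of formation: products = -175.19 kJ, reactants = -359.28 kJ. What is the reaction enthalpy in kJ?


dH_rxn = sum(dH_f products) - sum(dH_f reactants)
dH_rxn = -175.19 - (-359.28)
dH_rxn = 184.09 kJ:

184.09 kJ


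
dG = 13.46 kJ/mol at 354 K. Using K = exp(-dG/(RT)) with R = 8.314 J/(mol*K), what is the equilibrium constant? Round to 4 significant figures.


dG is in kJ/mol; multiply by 1000 to match R in J/(mol*K).
RT = 8.314 * 354 = 2943.156 J/mol
exponent = -dG*1000 / (RT) = -(13.46*1000) / 2943.156 = -4.57332197
K = exp(-4.57332197)
K = 0.010323608, rounded to 4 significant figures:

0.01032


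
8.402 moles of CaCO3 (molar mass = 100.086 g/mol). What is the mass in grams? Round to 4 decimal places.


mass = n * M
mass = 8.402 * 100.086
mass = 840.922572 g, rounded to 4 dp:

840.9226 g


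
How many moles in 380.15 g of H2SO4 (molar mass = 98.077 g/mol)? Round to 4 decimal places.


n = mass / M
n = 380.15 / 98.077
n = 3.87603618 mol, rounded to 4 dp:

3.8760 mol


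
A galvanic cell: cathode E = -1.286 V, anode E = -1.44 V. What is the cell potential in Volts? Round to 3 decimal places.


Standard cell potential: E_cell = E_cathode - E_anode.
E_cell = -1.286 - (-1.44)
E_cell = 0.154 V, rounded to 3 dp:

0.154 V


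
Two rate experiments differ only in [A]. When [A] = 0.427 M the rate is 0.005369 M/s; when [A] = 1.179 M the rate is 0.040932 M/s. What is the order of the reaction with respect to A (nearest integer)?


Rate is proportional to [A]^n, so rate2/rate1 = ([A]2/[A]1)^n. Take logs to solve for n.
rate2/rate1 = 0.040932 / 0.005369 = 7.6238
[A]2/[A]1 = 1.179 / 0.427 = 2.7611
n = ln(7.6238) / ln(2.7611) = 2.0
Nearest integer order:

2


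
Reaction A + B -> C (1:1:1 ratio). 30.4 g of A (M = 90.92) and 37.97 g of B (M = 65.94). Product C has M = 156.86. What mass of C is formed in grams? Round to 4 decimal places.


Find moles of each reactant; the smaller value is the limiting reagent in a 1:1:1 reaction, so moles_C equals moles of the limiter.
n_A = mass_A / M_A = 30.4 / 90.92 = 0.33436 mol
n_B = mass_B / M_B = 37.97 / 65.94 = 0.575827 mol
Limiting reagent: A (smaller), n_limiting = 0.33436 mol
mass_C = n_limiting * M_C = 0.33436 * 156.86
mass_C = 52.4477096 g, rounded to 4 dp:

52.4477 g


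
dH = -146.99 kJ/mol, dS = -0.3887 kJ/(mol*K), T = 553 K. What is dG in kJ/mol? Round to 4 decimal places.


Gibbs: dG = dH - T*dS (consistent units, dS already in kJ/(mol*K)).
T*dS = 553 * -0.3887 = -214.9511
dG = -146.99 - (-214.9511)
dG = 67.9611 kJ/mol, rounded to 4 dp:

67.9611 kJ/mol


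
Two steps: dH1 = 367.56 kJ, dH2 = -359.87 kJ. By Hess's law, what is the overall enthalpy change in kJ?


Hess's law: enthalpy is a state function, so add the step enthalpies.
dH_total = dH1 + dH2 = 367.56 + (-359.87)
dH_total = 7.69 kJ:

7.69 kJ


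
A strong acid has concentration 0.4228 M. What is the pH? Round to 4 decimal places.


A strong acid dissociates completely, so [H+] equals the given concentration.
pH = -log10([H+]) = -log10(0.4228)
pH = 0.37386502, rounded to 4 dp:

0.3739


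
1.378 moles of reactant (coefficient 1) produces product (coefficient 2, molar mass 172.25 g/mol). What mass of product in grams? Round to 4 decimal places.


Use the coefficient ratio to convert reactant moles to product moles, then multiply by the product's molar mass.
moles_P = moles_R * (coeff_P / coeff_R) = 1.378 * (2/1) = 2.756
mass_P = moles_P * M_P = 2.756 * 172.25
mass_P = 474.721 g, rounded to 4 dp:

474.7210 g


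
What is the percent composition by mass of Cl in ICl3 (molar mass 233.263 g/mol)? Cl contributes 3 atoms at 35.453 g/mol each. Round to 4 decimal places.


pct = 100 * (n_elem * M_elem) / M_total
mass_contribution = 3 * 35.453 = 106.359 g/mol
pct = 100 * 106.359 / 233.263
pct = 45.59617256 %, rounded to 4 dp:

45.5962 %


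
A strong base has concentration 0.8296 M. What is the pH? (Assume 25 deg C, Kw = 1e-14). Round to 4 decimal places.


A strong base dissociates completely, so [OH-] equals the given concentration.
pOH = -log10([OH-]) = -log10(0.8296) = 0.081131
pH = 14 - pOH = 14 - 0.081131
pH = 13.918869, rounded to 4 dp:

13.9189


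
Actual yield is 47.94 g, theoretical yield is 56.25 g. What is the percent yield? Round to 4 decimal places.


% yield = 100 * actual / theoretical
% yield = 100 * 47.94 / 56.25
% yield = 85.22666667 %, rounded to 4 dp:

85.2267 %


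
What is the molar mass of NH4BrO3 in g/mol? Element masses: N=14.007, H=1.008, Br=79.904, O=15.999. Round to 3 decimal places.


M = sum(count * atomic_mass) over atoms.
M = 1*14.007 + 4*1.008 + 1*79.904 + 3*15.999
M = 14.007 + 4.032 + 79.904 + 47.997
M = 145.94 g/mol, rounded to 3 dp:

145.940 g/mol


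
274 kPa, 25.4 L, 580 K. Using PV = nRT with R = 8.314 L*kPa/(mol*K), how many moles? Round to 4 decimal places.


PV = nRT, solve for n = PV / (RT).
PV = 274 * 25.4 = 6959.6
RT = 8.314 * 580 = 4822.12
n = 6959.6 / 4822.12
n = 1.44326562 mol, rounded to 4 dp:

1.4433 mol


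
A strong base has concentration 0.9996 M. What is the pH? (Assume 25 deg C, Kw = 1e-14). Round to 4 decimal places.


A strong base dissociates completely, so [OH-] equals the given concentration.
pOH = -log10([OH-]) = -log10(0.9996) = 0.000174
pH = 14 - pOH = 14 - 0.000174
pH = 13.999826, rounded to 4 dp:

13.9998


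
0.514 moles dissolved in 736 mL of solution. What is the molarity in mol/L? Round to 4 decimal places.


Convert volume to liters: V_L = V_mL / 1000.
V_L = 736 / 1000 = 0.736 L
M = n / V_L = 0.514 / 0.736
M = 0.69836957 mol/L, rounded to 4 dp:

0.6984 mol/L


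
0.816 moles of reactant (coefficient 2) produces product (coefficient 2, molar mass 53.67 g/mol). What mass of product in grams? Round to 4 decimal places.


Use the coefficient ratio to convert reactant moles to product moles, then multiply by the product's molar mass.
moles_P = moles_R * (coeff_P / coeff_R) = 0.816 * (2/2) = 0.816
mass_P = moles_P * M_P = 0.816 * 53.67
mass_P = 43.79472 g, rounded to 4 dp:

43.7947 g


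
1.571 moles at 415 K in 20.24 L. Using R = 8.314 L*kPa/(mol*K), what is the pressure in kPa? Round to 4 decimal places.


PV = nRT, solve for P = nRT / V.
nRT = 1.571 * 8.314 * 415 = 5420.437
P = 5420.437 / 20.24
P = 267.80815217 kPa, rounded to 4 dp:

267.8082 kPa


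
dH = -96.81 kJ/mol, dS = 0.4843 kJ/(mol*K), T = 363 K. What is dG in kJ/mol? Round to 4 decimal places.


Gibbs: dG = dH - T*dS (consistent units, dS already in kJ/(mol*K)).
T*dS = 363 * 0.4843 = 175.8009
dG = -96.81 - (175.8009)
dG = -272.6109 kJ/mol, rounded to 4 dp:

-272.6109 kJ/mol


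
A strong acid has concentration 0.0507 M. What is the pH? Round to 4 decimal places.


A strong acid dissociates completely, so [H+] equals the given concentration.
pH = -log10([H+]) = -log10(0.0507)
pH = 1.29499204, rounded to 4 dp:

1.2950


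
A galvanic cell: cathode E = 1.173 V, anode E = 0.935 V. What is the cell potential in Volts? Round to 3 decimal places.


Standard cell potential: E_cell = E_cathode - E_anode.
E_cell = 1.173 - (0.935)
E_cell = 0.238 V, rounded to 3 dp:

0.238 V


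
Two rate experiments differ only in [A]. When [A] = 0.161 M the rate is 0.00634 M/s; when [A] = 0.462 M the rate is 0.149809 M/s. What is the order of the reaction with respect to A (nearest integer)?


Rate is proportional to [A]^n, so rate2/rate1 = ([A]2/[A]1)^n. Take logs to solve for n.
rate2/rate1 = 0.149809 / 0.00634 = 23.6292
[A]2/[A]1 = 0.462 / 0.161 = 2.8696
n = ln(23.6292) / ln(2.8696) = 3.0
Nearest integer order:

3


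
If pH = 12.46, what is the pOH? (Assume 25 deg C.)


At 25 deg C, pH + pOH = 14.
pOH = 14 - pH = 14 - 12.46
pOH = 1.54:

1.54


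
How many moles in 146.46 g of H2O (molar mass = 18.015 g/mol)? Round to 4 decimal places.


n = mass / M
n = 146.46 / 18.015
n = 8.12989176 mol, rounded to 4 dp:

8.1299 mol


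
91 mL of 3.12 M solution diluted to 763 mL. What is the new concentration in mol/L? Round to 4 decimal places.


Dilution: M1*V1 = M2*V2, solve for M2.
M2 = M1*V1 / V2
M2 = 3.12 * 91 / 763
M2 = 283.92 / 763
M2 = 0.37211009 mol/L, rounded to 4 dp:

0.3721 mol/L


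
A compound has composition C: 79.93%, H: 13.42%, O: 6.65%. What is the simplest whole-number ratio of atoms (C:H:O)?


Assume 100 g of compound, divide each mass% by atomic mass to get moles, then normalize by the smallest to get a raw atom ratio.
Moles per 100 g: C: 79.93/12.011 = 6.6547, H: 13.42/1.008 = 13.3135, O: 6.65/15.999 = 0.4157
Raw ratio (divide by min = 0.4157): C: 16.01, H: 32.03, O: 1.0
Multiply by 1 to clear fractions: C: 16.01 ~= 16, H: 32.03 ~= 32, O: 1.0 ~= 1
Reduce by GCD to get the simplest whole-number ratio:

16:32:1


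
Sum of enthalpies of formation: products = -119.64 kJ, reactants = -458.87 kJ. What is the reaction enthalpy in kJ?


dH_rxn = sum(dH_f products) - sum(dH_f reactants)
dH_rxn = -119.64 - (-458.87)
dH_rxn = 339.23 kJ:

339.23 kJ


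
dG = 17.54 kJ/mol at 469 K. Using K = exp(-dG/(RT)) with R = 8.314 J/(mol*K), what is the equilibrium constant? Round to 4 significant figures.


dG is in kJ/mol; multiply by 1000 to match R in J/(mol*K).
RT = 8.314 * 469 = 3899.266 J/mol
exponent = -dG*1000 / (RT) = -(17.54*1000) / 3899.266 = -4.4982825
K = exp(-4.4982825)
K = 0.011128093, rounded to 4 significant figures:

0.01113


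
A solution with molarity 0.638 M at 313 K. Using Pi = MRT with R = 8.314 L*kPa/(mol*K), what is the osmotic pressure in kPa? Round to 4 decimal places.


Osmotic pressure (van't Hoff): Pi = M*R*T.
RT = 8.314 * 313 = 2602.282
Pi = 0.638 * 2602.282
Pi = 1660.255916 kPa, rounded to 4 dp:

1660.2559 kPa


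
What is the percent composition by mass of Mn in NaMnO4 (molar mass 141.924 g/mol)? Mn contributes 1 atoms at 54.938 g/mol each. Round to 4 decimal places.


pct = 100 * (n_elem * M_elem) / M_total
mass_contribution = 1 * 54.938 = 54.938 g/mol
pct = 100 * 54.938 / 141.924
pct = 38.70945013 %, rounded to 4 dp:

38.7095 %


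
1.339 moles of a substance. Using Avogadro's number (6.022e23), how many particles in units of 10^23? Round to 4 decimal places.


N = n * NA, then divide by 1e23 for the requested units.
N / 1e23 = n * 6.022
N / 1e23 = 1.339 * 6.022
N / 1e23 = 8.063458, rounded to 4 dp:

8.0635


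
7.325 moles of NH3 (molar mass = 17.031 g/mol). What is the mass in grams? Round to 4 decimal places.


mass = n * M
mass = 7.325 * 17.031
mass = 124.752075 g, rounded to 4 dp:

124.7521 g


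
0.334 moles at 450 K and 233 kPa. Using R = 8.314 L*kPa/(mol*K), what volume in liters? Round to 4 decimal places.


PV = nRT, solve for V = nRT / P.
nRT = 0.334 * 8.314 * 450 = 1249.5942
V = 1249.5942 / 233
V = 5.36306524 L, rounded to 4 dp:

5.3631 L


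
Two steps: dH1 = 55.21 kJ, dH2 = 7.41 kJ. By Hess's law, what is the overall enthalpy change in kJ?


Hess's law: enthalpy is a state function, so add the step enthalpies.
dH_total = dH1 + dH2 = 55.21 + (7.41)
dH_total = 62.62 kJ:

62.62 kJ


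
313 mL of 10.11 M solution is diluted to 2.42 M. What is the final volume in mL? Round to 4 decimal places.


Dilution: M1*V1 = M2*V2, solve for V2.
V2 = M1*V1 / M2
V2 = 10.11 * 313 / 2.42
V2 = 3164.43 / 2.42
V2 = 1307.61570248 mL, rounded to 4 dp:

1307.6157 mL


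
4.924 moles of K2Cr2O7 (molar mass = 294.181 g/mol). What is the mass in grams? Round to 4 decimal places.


mass = n * M
mass = 4.924 * 294.181
mass = 1448.547244 g, rounded to 4 dp:

1448.5472 g


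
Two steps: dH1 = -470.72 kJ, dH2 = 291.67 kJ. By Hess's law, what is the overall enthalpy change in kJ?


Hess's law: enthalpy is a state function, so add the step enthalpies.
dH_total = dH1 + dH2 = -470.72 + (291.67)
dH_total = -179.05 kJ:

-179.05 kJ


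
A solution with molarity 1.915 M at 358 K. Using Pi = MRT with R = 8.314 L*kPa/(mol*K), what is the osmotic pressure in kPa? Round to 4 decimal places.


Osmotic pressure (van't Hoff): Pi = M*R*T.
RT = 8.314 * 358 = 2976.412
Pi = 1.915 * 2976.412
Pi = 5699.82898 kPa, rounded to 4 dp:

5699.8290 kPa


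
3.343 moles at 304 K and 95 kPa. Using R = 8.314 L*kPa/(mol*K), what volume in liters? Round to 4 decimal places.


PV = nRT, solve for V = nRT / P.
nRT = 3.343 * 8.314 * 304 = 8449.2854
V = 8449.2854 / 95
V = 88.93984632 L, rounded to 4 dp:

88.9398 L


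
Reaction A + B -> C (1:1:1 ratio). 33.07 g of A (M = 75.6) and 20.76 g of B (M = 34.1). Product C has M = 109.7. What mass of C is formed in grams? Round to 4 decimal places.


Find moles of each reactant; the smaller value is the limiting reagent in a 1:1:1 reaction, so moles_C equals moles of the limiter.
n_A = mass_A / M_A = 33.07 / 75.6 = 0.437434 mol
n_B = mass_B / M_B = 20.76 / 34.1 = 0.608798 mol
Limiting reagent: A (smaller), n_limiting = 0.437434 mol
mass_C = n_limiting * M_C = 0.437434 * 109.7
mass_C = 47.9865098 g, rounded to 4 dp:

47.9865 g


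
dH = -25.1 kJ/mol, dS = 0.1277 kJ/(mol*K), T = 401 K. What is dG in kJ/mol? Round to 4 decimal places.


Gibbs: dG = dH - T*dS (consistent units, dS already in kJ/(mol*K)).
T*dS = 401 * 0.1277 = 51.2077
dG = -25.1 - (51.2077)
dG = -76.3077 kJ/mol, rounded to 4 dp:

-76.3077 kJ/mol


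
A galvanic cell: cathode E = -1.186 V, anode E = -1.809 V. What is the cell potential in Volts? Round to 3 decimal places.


Standard cell potential: E_cell = E_cathode - E_anode.
E_cell = -1.186 - (-1.809)
E_cell = 0.623 V, rounded to 3 dp:

0.623 V


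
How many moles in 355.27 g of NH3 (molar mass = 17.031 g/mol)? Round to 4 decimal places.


n = mass / M
n = 355.27 / 17.031
n = 20.86019611 mol, rounded to 4 dp:

20.8602 mol


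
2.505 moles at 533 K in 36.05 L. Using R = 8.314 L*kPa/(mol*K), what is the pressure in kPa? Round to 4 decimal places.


PV = nRT, solve for P = nRT / V.
nRT = 2.505 * 8.314 * 533 = 11100.5618
P = 11100.5618 / 36.05
P = 307.92127046 kPa, rounded to 4 dp:

307.9213 kPa


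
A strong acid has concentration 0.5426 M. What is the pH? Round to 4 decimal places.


A strong acid dissociates completely, so [H+] equals the given concentration.
pH = -log10([H+]) = -log10(0.5426)
pH = 0.26552021, rounded to 4 dp:

0.2655


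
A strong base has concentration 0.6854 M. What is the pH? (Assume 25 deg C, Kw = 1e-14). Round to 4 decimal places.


A strong base dissociates completely, so [OH-] equals the given concentration.
pOH = -log10([OH-]) = -log10(0.6854) = 0.164056
pH = 14 - pOH = 14 - 0.164056
pH = 13.835944, rounded to 4 dp:

13.8359


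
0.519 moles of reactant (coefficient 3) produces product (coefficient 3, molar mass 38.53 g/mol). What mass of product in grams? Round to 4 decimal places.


Use the coefficient ratio to convert reactant moles to product moles, then multiply by the product's molar mass.
moles_P = moles_R * (coeff_P / coeff_R) = 0.519 * (3/3) = 0.519
mass_P = moles_P * M_P = 0.519 * 38.53
mass_P = 19.99707 g, rounded to 4 dp:

19.9971 g


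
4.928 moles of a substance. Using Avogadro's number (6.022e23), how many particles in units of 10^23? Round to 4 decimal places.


N = n * NA, then divide by 1e23 for the requested units.
N / 1e23 = n * 6.022
N / 1e23 = 4.928 * 6.022
N / 1e23 = 29.676416, rounded to 4 dp:

29.6764


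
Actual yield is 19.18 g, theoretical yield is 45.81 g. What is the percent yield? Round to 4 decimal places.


% yield = 100 * actual / theoretical
% yield = 100 * 19.18 / 45.81
% yield = 41.86858764 %, rounded to 4 dp:

41.8686 %


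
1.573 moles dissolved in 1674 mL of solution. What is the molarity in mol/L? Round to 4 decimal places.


Convert volume to liters: V_L = V_mL / 1000.
V_L = 1674 / 1000 = 1.674 L
M = n / V_L = 1.573 / 1.674
M = 0.93966547 mol/L, rounded to 4 dp:

0.9397 mol/L


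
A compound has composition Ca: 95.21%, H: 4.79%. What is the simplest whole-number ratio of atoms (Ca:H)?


Assume 100 g of compound, divide each mass% by atomic mass to get moles, then normalize by the smallest to get a raw atom ratio.
Moles per 100 g: Ca: 95.21/40.078 = 2.3756, H: 4.79/1.008 = 4.752
Raw ratio (divide by min = 2.3756): Ca: 1.0, H: 2.0
Multiply by 1 to clear fractions: Ca: 1.0 ~= 1, H: 2.0 ~= 2
Reduce by GCD to get the simplest whole-number ratio:

1:2


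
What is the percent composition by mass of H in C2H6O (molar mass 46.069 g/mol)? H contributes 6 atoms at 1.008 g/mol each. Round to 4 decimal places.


pct = 100 * (n_elem * M_elem) / M_total
mass_contribution = 6 * 1.008 = 6.048 g/mol
pct = 100 * 6.048 / 46.069
pct = 13.12813389 %, rounded to 4 dp:

13.1281 %


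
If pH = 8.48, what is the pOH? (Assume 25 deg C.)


At 25 deg C, pH + pOH = 14.
pOH = 14 - pH = 14 - 8.48
pOH = 5.52:

5.52


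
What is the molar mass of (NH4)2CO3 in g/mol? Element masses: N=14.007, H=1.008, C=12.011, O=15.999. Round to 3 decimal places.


M = sum(count * atomic_mass) over atoms.
M = 2*14.007 + 8*1.008 + 1*12.011 + 3*15.999
M = 28.014 + 8.064 + 12.011 + 47.997
M = 96.086 g/mol, rounded to 3 dp:

96.086 g/mol


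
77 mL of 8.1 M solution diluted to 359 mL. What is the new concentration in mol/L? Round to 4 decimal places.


Dilution: M1*V1 = M2*V2, solve for M2.
M2 = M1*V1 / V2
M2 = 8.1 * 77 / 359
M2 = 623.7 / 359
M2 = 1.73732591 mol/L, rounded to 4 dp:

1.7373 mol/L


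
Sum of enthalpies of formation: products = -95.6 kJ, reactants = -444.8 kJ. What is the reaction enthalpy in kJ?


dH_rxn = sum(dH_f products) - sum(dH_f reactants)
dH_rxn = -95.6 - (-444.8)
dH_rxn = 349.2 kJ:

349.20 kJ


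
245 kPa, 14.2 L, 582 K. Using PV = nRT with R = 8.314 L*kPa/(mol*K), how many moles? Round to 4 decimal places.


PV = nRT, solve for n = PV / (RT).
PV = 245 * 14.2 = 3479.0
RT = 8.314 * 582 = 4838.748
n = 3479.0 / 4838.748
n = 0.71898764 mol, rounded to 4 dp:

0.7190 mol


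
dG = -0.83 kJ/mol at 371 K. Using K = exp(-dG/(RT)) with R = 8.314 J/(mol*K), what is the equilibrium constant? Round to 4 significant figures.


dG is in kJ/mol; multiply by 1000 to match R in J/(mol*K).
RT = 8.314 * 371 = 3084.494 J/mol
exponent = -dG*1000 / (RT) = -(-0.83*1000) / 3084.494 = 0.2690879
K = exp(0.2690879)
K = 1.3087702, rounded to 4 significant figures:

1.309


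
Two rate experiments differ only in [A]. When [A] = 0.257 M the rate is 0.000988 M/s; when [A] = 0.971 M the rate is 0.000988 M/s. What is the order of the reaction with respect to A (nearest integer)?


Rate is proportional to [A]^n, so rate2/rate1 = ([A]2/[A]1)^n. Take logs to solve for n.
rate2/rate1 = 0.000988 / 0.000988 = 1.0
[A]2/[A]1 = 0.971 / 0.257 = 3.7782
n = ln(1.0) / ln(3.7782) = 0.0
Nearest integer order:

0


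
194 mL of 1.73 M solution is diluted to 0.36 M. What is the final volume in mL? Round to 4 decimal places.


Dilution: M1*V1 = M2*V2, solve for V2.
V2 = M1*V1 / M2
V2 = 1.73 * 194 / 0.36
V2 = 335.62 / 0.36
V2 = 932.27777778 mL, rounded to 4 dp:

932.2778 mL


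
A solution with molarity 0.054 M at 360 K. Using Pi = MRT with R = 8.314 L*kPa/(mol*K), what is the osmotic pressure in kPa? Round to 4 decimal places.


Osmotic pressure (van't Hoff): Pi = M*R*T.
RT = 8.314 * 360 = 2993.04
Pi = 0.054 * 2993.04
Pi = 161.62416 kPa, rounded to 4 dp:

161.6242 kPa


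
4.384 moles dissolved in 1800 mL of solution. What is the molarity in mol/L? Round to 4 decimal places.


Convert volume to liters: V_L = V_mL / 1000.
V_L = 1800 / 1000 = 1.8 L
M = n / V_L = 4.384 / 1.8
M = 2.43555556 mol/L, rounded to 4 dp:

2.4356 mol/L


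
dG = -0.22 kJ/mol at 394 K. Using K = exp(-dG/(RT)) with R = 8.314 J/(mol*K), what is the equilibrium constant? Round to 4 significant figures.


dG is in kJ/mol; multiply by 1000 to match R in J/(mol*K).
RT = 8.314 * 394 = 3275.716 J/mol
exponent = -dG*1000 / (RT) = -(-0.22*1000) / 3275.716 = 0.06716089
K = exp(0.06716089)
K = 1.0694675, rounded to 4 significant figures:

1.069


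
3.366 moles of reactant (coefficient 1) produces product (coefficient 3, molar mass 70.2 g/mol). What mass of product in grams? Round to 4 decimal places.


Use the coefficient ratio to convert reactant moles to product moles, then multiply by the product's molar mass.
moles_P = moles_R * (coeff_P / coeff_R) = 3.366 * (3/1) = 10.098
mass_P = moles_P * M_P = 10.098 * 70.2
mass_P = 708.8796 g, rounded to 4 dp:

708.8796 g


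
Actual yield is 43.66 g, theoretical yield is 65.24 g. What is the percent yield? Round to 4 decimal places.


% yield = 100 * actual / theoretical
% yield = 100 * 43.66 / 65.24
% yield = 66.92213366 %, rounded to 4 dp:

66.9221 %


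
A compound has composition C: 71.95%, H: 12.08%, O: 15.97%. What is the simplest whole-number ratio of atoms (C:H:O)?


Assume 100 g of compound, divide each mass% by atomic mass to get moles, then normalize by the smallest to get a raw atom ratio.
Moles per 100 g: C: 71.95/12.011 = 5.9903, H: 12.08/1.008 = 11.9841, O: 15.97/15.999 = 0.9982
Raw ratio (divide by min = 0.9982): C: 6.001, H: 12.006, O: 1.0
Multiply by 1 to clear fractions: C: 6.001 ~= 6, H: 12.006 ~= 12, O: 1.0 ~= 1
Reduce by GCD to get the simplest whole-number ratio:

6:12:1


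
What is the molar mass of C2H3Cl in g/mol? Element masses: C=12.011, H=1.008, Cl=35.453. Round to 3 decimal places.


M = sum(count * atomic_mass) over atoms.
M = 2*12.011 + 3*1.008 + 1*35.453
M = 24.022 + 3.024 + 35.453
M = 62.499 g/mol, rounded to 3 dp:

62.499 g/mol


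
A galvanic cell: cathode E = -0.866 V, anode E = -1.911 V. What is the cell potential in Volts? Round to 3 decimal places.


Standard cell potential: E_cell = E_cathode - E_anode.
E_cell = -0.866 - (-1.911)
E_cell = 1.045 V, rounded to 3 dp:

1.045 V


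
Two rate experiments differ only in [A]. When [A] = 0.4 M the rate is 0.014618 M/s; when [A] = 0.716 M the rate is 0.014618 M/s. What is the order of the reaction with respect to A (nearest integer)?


Rate is proportional to [A]^n, so rate2/rate1 = ([A]2/[A]1)^n. Take logs to solve for n.
rate2/rate1 = 0.014618 / 0.014618 = 1.0
[A]2/[A]1 = 0.716 / 0.4 = 1.79
n = ln(1.0) / ln(1.79) = 0.0
Nearest integer order:

0


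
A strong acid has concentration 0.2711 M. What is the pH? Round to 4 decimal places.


A strong acid dissociates completely, so [H+] equals the given concentration.
pH = -log10([H+]) = -log10(0.2711)
pH = 0.56687048, rounded to 4 dp:

0.5669


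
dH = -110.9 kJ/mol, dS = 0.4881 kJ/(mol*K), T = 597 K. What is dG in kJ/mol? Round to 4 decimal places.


Gibbs: dG = dH - T*dS (consistent units, dS already in kJ/(mol*K)).
T*dS = 597 * 0.4881 = 291.3957
dG = -110.9 - (291.3957)
dG = -402.2957 kJ/mol, rounded to 4 dp:

-402.2957 kJ/mol


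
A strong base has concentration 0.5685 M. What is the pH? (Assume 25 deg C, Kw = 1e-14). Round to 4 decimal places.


A strong base dissociates completely, so [OH-] equals the given concentration.
pOH = -log10([OH-]) = -log10(0.5685) = 0.24527
pH = 14 - pOH = 14 - 0.24527
pH = 13.75473, rounded to 4 dp:

13.7547


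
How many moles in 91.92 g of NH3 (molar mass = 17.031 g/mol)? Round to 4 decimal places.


n = mass / M
n = 91.92 / 17.031
n = 5.39721684 mol, rounded to 4 dp:

5.3972 mol


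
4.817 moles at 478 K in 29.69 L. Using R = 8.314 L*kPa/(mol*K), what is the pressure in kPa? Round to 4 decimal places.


PV = nRT, solve for P = nRT / V.
nRT = 4.817 * 8.314 * 478 = 19143.2012
P = 19143.2012 / 29.69
P = 644.769323 kPa, rounded to 4 dp:

644.7693 kPa


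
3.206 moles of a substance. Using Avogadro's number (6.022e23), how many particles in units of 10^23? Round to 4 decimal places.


N = n * NA, then divide by 1e23 for the requested units.
N / 1e23 = n * 6.022
N / 1e23 = 3.206 * 6.022
N / 1e23 = 19.306532, rounded to 4 dp:

19.3065


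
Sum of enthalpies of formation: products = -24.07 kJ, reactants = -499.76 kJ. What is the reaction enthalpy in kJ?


dH_rxn = sum(dH_f products) - sum(dH_f reactants)
dH_rxn = -24.07 - (-499.76)
dH_rxn = 475.69 kJ:

475.69 kJ


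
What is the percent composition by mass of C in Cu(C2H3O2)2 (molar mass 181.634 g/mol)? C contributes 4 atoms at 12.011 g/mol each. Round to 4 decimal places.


pct = 100 * (n_elem * M_elem) / M_total
mass_contribution = 4 * 12.011 = 48.044 g/mol
pct = 100 * 48.044 / 181.634
pct = 26.45099486 %, rounded to 4 dp:

26.4510 %


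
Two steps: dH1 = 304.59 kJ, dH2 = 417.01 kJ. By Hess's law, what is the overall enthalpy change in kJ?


Hess's law: enthalpy is a state function, so add the step enthalpies.
dH_total = dH1 + dH2 = 304.59 + (417.01)
dH_total = 721.6 kJ:

721.60 kJ


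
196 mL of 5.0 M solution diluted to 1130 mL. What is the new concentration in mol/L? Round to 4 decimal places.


Dilution: M1*V1 = M2*V2, solve for M2.
M2 = M1*V1 / V2
M2 = 5.0 * 196 / 1130
M2 = 980.0 / 1130
M2 = 0.86725664 mol/L, rounded to 4 dp:

0.8673 mol/L


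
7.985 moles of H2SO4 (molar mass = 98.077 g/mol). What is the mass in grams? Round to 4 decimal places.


mass = n * M
mass = 7.985 * 98.077
mass = 783.144845 g, rounded to 4 dp:

783.1448 g


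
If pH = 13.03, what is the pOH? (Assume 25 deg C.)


At 25 deg C, pH + pOH = 14.
pOH = 14 - pH = 14 - 13.03
pOH = 0.97:

0.97


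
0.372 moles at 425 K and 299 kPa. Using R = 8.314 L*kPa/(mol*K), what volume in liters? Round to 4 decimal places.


PV = nRT, solve for V = nRT / P.
nRT = 0.372 * 8.314 * 425 = 1314.4434
V = 1314.4434 / 299
V = 4.39613177 L, rounded to 4 dp:

4.3961 L


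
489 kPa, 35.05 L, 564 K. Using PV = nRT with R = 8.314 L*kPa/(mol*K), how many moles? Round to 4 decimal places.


PV = nRT, solve for n = PV / (RT).
PV = 489 * 35.05 = 17139.45
RT = 8.314 * 564 = 4689.096
n = 17139.45 / 4689.096
n = 3.65517149 mol, rounded to 4 dp:

3.6552 mol


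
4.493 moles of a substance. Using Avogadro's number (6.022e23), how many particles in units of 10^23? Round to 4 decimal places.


N = n * NA, then divide by 1e23 for the requested units.
N / 1e23 = n * 6.022
N / 1e23 = 4.493 * 6.022
N / 1e23 = 27.056846, rounded to 4 dp:

27.0568


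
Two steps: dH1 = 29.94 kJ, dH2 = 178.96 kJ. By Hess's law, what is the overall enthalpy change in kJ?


Hess's law: enthalpy is a state function, so add the step enthalpies.
dH_total = dH1 + dH2 = 29.94 + (178.96)
dH_total = 208.9 kJ:

208.90 kJ


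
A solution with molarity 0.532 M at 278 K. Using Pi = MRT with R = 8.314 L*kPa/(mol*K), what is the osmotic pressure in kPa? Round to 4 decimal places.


Osmotic pressure (van't Hoff): Pi = M*R*T.
RT = 8.314 * 278 = 2311.292
Pi = 0.532 * 2311.292
Pi = 1229.607344 kPa, rounded to 4 dp:

1229.6073 kPa


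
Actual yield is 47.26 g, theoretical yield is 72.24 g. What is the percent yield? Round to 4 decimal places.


% yield = 100 * actual / theoretical
% yield = 100 * 47.26 / 72.24
% yield = 65.42081949 %, rounded to 4 dp:

65.4208 %


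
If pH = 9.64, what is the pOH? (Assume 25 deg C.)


At 25 deg C, pH + pOH = 14.
pOH = 14 - pH = 14 - 9.64
pOH = 4.36:

4.36


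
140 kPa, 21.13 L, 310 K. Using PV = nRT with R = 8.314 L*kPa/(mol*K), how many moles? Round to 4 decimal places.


PV = nRT, solve for n = PV / (RT).
PV = 140 * 21.13 = 2958.2
RT = 8.314 * 310 = 2577.34
n = 2958.2 / 2577.34
n = 1.14777251 mol, rounded to 4 dp:

1.1478 mol


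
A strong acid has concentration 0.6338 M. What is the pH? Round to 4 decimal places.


A strong acid dissociates completely, so [H+] equals the given concentration.
pH = -log10([H+]) = -log10(0.6338)
pH = 0.19804777, rounded to 4 dp:

0.1980


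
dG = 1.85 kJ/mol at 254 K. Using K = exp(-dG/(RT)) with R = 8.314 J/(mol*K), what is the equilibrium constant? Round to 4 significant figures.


dG is in kJ/mol; multiply by 1000 to match R in J/(mol*K).
RT = 8.314 * 254 = 2111.756 J/mol
exponent = -dG*1000 / (RT) = -(1.85*1000) / 2111.756 = -0.87604818
K = exp(-0.87604818)
K = 0.4164253, rounded to 4 significant figures:

0.4164


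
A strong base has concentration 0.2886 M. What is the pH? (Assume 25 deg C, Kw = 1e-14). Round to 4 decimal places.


A strong base dissociates completely, so [OH-] equals the given concentration.
pOH = -log10([OH-]) = -log10(0.2886) = 0.539704
pH = 14 - pOH = 14 - 0.539704
pH = 13.460296, rounded to 4 dp:

13.4603


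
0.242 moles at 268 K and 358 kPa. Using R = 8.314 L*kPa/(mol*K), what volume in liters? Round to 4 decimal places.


PV = nRT, solve for V = nRT / P.
nRT = 0.242 * 8.314 * 268 = 539.2128
V = 539.2128 / 358
V = 1.50618101 L, rounded to 4 dp:

1.5062 L


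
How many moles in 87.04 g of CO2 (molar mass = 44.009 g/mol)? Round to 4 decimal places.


n = mass / M
n = 87.04 / 44.009
n = 1.97777727 mol, rounded to 4 dp:

1.9778 mol


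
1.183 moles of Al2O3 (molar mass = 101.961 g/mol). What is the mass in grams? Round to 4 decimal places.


mass = n * M
mass = 1.183 * 101.961
mass = 120.619863 g, rounded to 4 dp:

120.6199 g


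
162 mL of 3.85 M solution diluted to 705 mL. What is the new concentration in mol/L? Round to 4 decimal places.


Dilution: M1*V1 = M2*V2, solve for M2.
M2 = M1*V1 / V2
M2 = 3.85 * 162 / 705
M2 = 623.7 / 705
M2 = 0.88468085 mol/L, rounded to 4 dp:

0.8847 mol/L


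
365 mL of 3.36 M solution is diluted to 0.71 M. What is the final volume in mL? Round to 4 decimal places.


Dilution: M1*V1 = M2*V2, solve for V2.
V2 = M1*V1 / M2
V2 = 3.36 * 365 / 0.71
V2 = 1226.4 / 0.71
V2 = 1727.32394366 mL, rounded to 4 dp:

1727.3239 mL


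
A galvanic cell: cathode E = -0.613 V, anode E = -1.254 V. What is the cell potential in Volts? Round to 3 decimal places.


Standard cell potential: E_cell = E_cathode - E_anode.
E_cell = -0.613 - (-1.254)
E_cell = 0.641 V, rounded to 3 dp:

0.641 V
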